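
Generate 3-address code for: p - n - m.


Break into single-operator statements:
t1 = p - n
t2 = t1 - m


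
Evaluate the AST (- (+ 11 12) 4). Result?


Evaluate inner: (+ 11 12) = 23
Evaluate root: (- 23 4) = 19
Result: 19


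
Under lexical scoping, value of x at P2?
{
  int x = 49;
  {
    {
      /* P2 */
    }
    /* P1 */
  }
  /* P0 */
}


P2's block does not declare x; resolves to the enclosing declaration at depth 0
x = 49


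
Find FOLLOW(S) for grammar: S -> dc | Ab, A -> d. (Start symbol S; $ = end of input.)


$ ∈ FOLLOW(S). For each A -> αBβ: add FIRST(β)\{ε} to FOLLOW(B); if β nullable, add FOLLOW(A).
FOLLOW(S) = {$}


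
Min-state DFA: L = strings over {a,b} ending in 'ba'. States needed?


Track the longest suffix of input matching a prefix of 'ba': 3 classes (prefixes of length 0..2)
Minimal DFA: 3 states


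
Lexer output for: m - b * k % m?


Scan left to right, longest-match per lexeme
Tokens: ID(m), OP(-), ID(b), OP(*), ID(k), OP(%), ID(m)


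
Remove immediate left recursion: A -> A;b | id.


Left-recursive alternatives: A;b; non-recursive: id
Introduce A': A -> idA', A' -> ;bA' | ε


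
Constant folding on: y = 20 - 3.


20 - 3 = 17 at compile time
Optimized: y = 17


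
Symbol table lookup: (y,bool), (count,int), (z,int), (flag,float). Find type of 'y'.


Lookup 'y' → type bool


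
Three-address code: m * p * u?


Break into single-operator statements:
t1 = m * p
t2 = t1 * u


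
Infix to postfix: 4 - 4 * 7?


* has higher precedence, evaluate 4*7 first
Postfix: 4 4 7 * -


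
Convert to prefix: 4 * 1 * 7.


left-to-right (same/higher precedence on left): tree is (* (* 4 1) 7)
Prefix: * * 4 1 7


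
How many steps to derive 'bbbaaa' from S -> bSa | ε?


Derivation: S => bSa => bbSaa => bbbSaaa => bbbaaa
Steps: 4


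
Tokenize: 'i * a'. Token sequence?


Scan left to right, longest-match per lexeme
Tokens: ID(i), OP(*), ID(a)


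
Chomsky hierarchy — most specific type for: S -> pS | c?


Right-linear: every RHS is a terminal or a terminal followed by one nonterminal
Classification: Type 3 (Regular)


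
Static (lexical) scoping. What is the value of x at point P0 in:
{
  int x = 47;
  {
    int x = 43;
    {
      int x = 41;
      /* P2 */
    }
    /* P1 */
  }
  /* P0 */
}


x declared in the same block as P0
x = 47


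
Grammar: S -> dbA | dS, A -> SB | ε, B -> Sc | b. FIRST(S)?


Per alternative of S: FIRST(dbA) = {d}; FIRST(dS) = {d}
FIRST(S) = {d}


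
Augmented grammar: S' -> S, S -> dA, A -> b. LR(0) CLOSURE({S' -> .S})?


Start: S' -> .S
For each item with dot before a nonterminal B, add B -> .γ for every B-production
Closure: [S' -> .S, S -> .dA]


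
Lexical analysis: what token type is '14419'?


Pattern: digits only
Type: INTEGER_LITERAL


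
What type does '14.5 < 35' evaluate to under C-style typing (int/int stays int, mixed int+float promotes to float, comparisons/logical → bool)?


Operand types: float < int
Rule: comparison yields bool
Result type: bool


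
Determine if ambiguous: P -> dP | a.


right-linear, alternatives start with distinct terminals 'd' vs 'a': unique leftmost derivation
Unambiguous


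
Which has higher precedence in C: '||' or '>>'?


'>>' is shift (level 8); '||' is logical OR (level 1)
Higher level binds tighter
'>>' has higher precedence than '||'


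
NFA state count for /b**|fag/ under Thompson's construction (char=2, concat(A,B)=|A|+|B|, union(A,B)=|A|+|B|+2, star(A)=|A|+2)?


Syntax tree has 4 char leaf(s), 1 union(s), 2 star(s)
chars contribute 4×2 = 8; each union adds +2; each star adds +2
Total: 8 + 2 + 4 = 14 states


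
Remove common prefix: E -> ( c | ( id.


Common prefix: '('
Factored: E -> ( E', E' -> c | id


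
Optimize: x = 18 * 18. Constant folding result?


18 * 18 = 324 at compile time
Optimized: x = 324


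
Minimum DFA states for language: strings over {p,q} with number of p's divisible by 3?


Track (count of p) mod 3: states 0..2, accept at 0
Minimal DFA: 3 states


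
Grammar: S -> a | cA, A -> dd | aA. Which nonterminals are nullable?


A nonterminal is nullable iff some alternative derives ε (directly, or every symbol in it is nullable)
Nullable: {}


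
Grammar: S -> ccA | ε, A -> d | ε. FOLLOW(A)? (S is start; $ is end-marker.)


$ ∈ FOLLOW(S). For each A -> αBβ: add FIRST(β)\{ε} to FOLLOW(B); if β nullable, add FOLLOW(A).
FOLLOW(A) = {$}


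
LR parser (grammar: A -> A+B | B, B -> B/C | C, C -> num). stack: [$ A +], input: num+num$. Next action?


no handle ('A+' is not any RHS); shift 'num'
Action: shift


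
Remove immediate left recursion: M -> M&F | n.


Left-recursive alternatives: M&F; non-recursive: n
Introduce M': M -> nM', M' -> &FM' | ε


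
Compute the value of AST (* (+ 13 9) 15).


Evaluate inner: (+ 13 9) = 22
Evaluate root: (* 22 15) = 330
Result: 330


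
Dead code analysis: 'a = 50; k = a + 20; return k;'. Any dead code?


a is read by k's definition; k is returned
No dead code


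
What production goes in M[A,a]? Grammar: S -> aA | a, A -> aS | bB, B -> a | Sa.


For [A, a]: 'a' ∈ FIRST(aS)
Entry: A -> aS


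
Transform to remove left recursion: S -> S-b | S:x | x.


Left-recursive alternatives: S-b, S:x; non-recursive: x
Introduce S': S -> xS', S' -> -bS' | :xS' | ε


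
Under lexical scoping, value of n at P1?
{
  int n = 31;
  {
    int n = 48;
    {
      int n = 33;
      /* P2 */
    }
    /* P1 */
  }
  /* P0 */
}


n declared in the same block as P1
n = 48


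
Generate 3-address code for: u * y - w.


Break into single-operator statements:
t1 = u * y
t2 = t1 - w


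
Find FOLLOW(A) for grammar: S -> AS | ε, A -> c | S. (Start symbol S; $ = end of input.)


$ ∈ FOLLOW(S). For each A -> αBβ: add FIRST(β)\{ε} to FOLLOW(B); if β nullable, add FOLLOW(A).
FOLLOW(A) = {$, c}


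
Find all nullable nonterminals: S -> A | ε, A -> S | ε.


A nonterminal is nullable iff some alternative derives ε (directly, or every symbol in it is nullable)
Nullable: {A, S}


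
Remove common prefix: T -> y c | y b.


Common prefix: 'y'
Factored: T -> y T', T' -> c | b


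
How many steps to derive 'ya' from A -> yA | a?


Derivation: A => yA => ya
Steps: 2


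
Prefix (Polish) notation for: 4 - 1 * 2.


'*' binds tighter: tree is (- 4 (* 1 2))
Prefix: - 4 * 1 2


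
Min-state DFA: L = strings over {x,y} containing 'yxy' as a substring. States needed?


KMP-style automaton: 3 progress states + 1 absorbing accept = 4
Minimal DFA: 4 states


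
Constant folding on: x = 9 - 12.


9 - 12 = -3 at compile time
Optimized: x = -3


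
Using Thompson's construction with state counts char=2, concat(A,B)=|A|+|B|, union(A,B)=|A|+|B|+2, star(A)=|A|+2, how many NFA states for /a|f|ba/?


Syntax tree has 4 char leaf(s), 2 union(s), 0 star(s)
chars contribute 4×2 = 8; each union adds +2; each star adds +2
Total: 8 + 4 + 0 = 12 states


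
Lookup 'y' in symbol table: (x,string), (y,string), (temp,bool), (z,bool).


Lookup 'y' → type string


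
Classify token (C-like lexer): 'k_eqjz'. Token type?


Pattern: letter/underscore followed by alphanumerics, not a keyword
Type: IDENTIFIER


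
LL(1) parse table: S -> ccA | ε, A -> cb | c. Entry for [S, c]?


For [S, c]: 'c' ∈ FIRST(ccA)
Entry: S -> ccA


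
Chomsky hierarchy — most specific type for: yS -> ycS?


LHS has context (more than one symbol) and |LHS| ≤ |RHS|
Classification: Type 1 (Context-Sensitive)


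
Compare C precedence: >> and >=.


'>>' is shift (level 8); '>=' is relational (level 7)
Higher level binds tighter
'>>' has higher precedence than '>='


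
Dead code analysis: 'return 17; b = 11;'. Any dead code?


statement follows a return and is unreachable
Dead: 'b = 11'


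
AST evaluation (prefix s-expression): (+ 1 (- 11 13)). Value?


Evaluate inner: (- 11 13) = -2
Evaluate root: (+ 1 -2) = -1
Result: -1


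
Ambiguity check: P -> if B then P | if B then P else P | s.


dangling else: 'if B then if B then s else s' parses two ways
Ambiguous


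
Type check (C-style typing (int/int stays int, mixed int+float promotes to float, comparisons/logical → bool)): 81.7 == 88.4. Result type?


Operand types: float == float
Rule: comparison yields bool
Result type: bool


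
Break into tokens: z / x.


Scan left to right, longest-match per lexeme
Tokens: ID(z), OP(/), ID(x)


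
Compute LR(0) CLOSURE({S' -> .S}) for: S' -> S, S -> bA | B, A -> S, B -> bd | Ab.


Start: S' -> .S
For each item with dot before a nonterminal B, add B -> .γ for every B-production
Closure: [S' -> .S, S -> .bA, S -> .B, B -> .bd, B -> .Ab, A -> .S]


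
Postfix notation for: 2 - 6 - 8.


Left to right (same or higher precedence on left)
Postfix: 2 6 - 8 -


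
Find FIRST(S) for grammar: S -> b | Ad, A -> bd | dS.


Per alternative of S: FIRST(b) = {b}; FIRST(Ad) = {b, d}
FIRST(S) = {b, d}


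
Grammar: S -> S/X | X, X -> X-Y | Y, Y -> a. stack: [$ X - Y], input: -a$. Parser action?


handle 'X-Y' on top
Action: reduce (X -> X-Y)


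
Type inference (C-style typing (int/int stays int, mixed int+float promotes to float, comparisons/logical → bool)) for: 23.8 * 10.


Operand types: float * int
Rule: mixed int/float promotes to float; int/int stays int
Result type: float


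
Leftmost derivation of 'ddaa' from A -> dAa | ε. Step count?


Derivation: A => dAa => ddAaa => ddaa
Steps: 3


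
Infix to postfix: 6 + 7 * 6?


* has higher precedence, evaluate 7*6 first
Postfix: 6 7 6 * +


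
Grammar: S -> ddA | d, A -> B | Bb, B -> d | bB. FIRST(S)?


Per alternative of S: FIRST(ddA) = {d}; FIRST(d) = {d}
FIRST(S) = {d}


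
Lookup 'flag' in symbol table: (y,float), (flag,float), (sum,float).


Lookup 'flag' → type float


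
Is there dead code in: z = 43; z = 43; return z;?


first assignment to z is overwritten before any read
Dead: 'z = 43'


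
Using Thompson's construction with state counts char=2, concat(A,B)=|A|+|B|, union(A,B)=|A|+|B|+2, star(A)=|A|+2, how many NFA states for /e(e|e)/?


Syntax tree has 3 char leaf(s), 1 union(s), 0 star(s)
chars contribute 3×2 = 6; each union adds +2; each star adds +2
Total: 6 + 2 + 0 = 8 states


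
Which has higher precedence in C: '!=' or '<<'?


'<<' is shift (level 8); '!=' is equality (level 6)
Higher level binds tighter
'<<' has higher precedence than '!='


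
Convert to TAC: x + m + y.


Break into single-operator statements:
t1 = x + m
t2 = t1 + y


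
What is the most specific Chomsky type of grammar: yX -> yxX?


LHS has context (more than one symbol) and |LHS| ≤ |RHS|
Classification: Type 1 (Context-Sensitive)


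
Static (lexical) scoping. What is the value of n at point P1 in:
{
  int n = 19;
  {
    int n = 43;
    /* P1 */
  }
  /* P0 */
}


n declared in the same block as P1
n = 43


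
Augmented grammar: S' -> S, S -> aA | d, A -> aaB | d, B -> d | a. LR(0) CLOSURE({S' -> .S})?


Start: S' -> .S
For each item with dot before a nonterminal B, add B -> .γ for every B-production
Closure: [S' -> .S, S -> .aA, S -> .d]


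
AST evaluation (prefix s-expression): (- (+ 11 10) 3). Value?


Evaluate inner: (+ 11 10) = 21
Evaluate root: (- 21 3) = 18
Result: 18


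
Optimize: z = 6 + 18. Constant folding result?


6 + 18 = 24 at compile time
Optimized: z = 24


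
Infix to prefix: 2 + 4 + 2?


left-to-right (same/higher precedence on left): tree is (+ (+ 2 4) 2)
Prefix: + + 2 4 2


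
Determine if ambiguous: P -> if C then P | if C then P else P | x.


dangling else: 'if C then if C then x else x' parses two ways
Ambiguous


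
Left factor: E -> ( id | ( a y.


Common prefix: '('
Factored: E -> ( E', E' -> id | a y


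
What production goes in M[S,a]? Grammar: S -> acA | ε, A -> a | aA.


For [S, a]: 'a' ∈ FIRST(acA)
Entry: S -> acA


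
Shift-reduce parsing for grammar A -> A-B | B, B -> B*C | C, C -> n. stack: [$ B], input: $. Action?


lookahead ∉ {*} so B won't extend; reduce A -> B
Action: reduce (A -> B)


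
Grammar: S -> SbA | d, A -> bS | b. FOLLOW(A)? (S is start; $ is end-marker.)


$ ∈ FOLLOW(S). For each A -> αBβ: add FIRST(β)\{ε} to FOLLOW(B); if β nullable, add FOLLOW(A).
FOLLOW(A) = {$, b}


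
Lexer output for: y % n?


Scan left to right, longest-match per lexeme
Tokens: ID(y), OP(%), ID(n)


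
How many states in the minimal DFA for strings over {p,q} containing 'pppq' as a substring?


KMP-style automaton: 4 progress states + 1 absorbing accept = 5
Minimal DFA: 5 states


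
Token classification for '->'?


Pattern: operator symbol
Type: OPERATOR


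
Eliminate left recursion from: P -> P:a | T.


Left-recursive alternatives: P:a; non-recursive: T
Introduce P': P -> TP', P' -> :aP' | ε


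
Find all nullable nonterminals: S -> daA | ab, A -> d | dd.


A nonterminal is nullable iff some alternative derives ε (directly, or every symbol in it is nullable)
Nullable: {}


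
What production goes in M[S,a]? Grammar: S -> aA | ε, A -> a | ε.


For [S, a]: 'a' ∈ FIRST(aA)
Entry: S -> aA


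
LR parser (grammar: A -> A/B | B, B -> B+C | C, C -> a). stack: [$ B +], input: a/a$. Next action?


no handle; shift 'a'
Action: shift


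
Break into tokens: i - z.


Scan left to right, longest-match per lexeme
Tokens: ID(i), OP(-), ID(z)


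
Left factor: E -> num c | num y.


Common prefix: 'num'
Factored: E -> num E', E' -> c | y


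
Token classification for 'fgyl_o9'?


Pattern: letter/underscore followed by alphanumerics, not a keyword
Type: IDENTIFIER


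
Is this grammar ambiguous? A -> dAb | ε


balanced d^n…b^n: each string has a unique parse
Unambiguous


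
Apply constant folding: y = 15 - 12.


15 - 12 = 3 at compile time
Optimized: y = 3


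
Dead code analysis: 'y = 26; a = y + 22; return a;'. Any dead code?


y is read by a's definition; a is returned
No dead code


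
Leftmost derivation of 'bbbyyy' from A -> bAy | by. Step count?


Derivation: A => bAy => bbAyy => bbbyyy
Steps: 3


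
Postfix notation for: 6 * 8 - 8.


Left to right (same or higher precedence on left)
Postfix: 6 8 * 8 -


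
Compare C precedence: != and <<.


'<<' is shift (level 8); '!=' is equality (level 6)
Higher level binds tighter
'<<' has higher precedence than '!='


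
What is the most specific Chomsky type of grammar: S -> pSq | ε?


Single nonterminal LHS, but p^n q^n is not regular
Classification: Type 2 (Context-Free)


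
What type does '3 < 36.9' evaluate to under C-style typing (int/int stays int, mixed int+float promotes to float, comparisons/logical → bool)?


Operand types: int < float
Rule: comparison yields bool
Result type: bool


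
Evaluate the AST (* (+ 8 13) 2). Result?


Evaluate inner: (+ 8 13) = 21
Evaluate root: (* 21 2) = 42
Result: 42


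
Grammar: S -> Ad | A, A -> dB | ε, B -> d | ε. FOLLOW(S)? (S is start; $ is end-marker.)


$ ∈ FOLLOW(S). For each A -> αBβ: add FIRST(β)\{ε} to FOLLOW(B); if β nullable, add FOLLOW(A).
FOLLOW(S) = {$}


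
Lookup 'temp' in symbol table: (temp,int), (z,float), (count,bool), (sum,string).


Lookup 'temp' → type int


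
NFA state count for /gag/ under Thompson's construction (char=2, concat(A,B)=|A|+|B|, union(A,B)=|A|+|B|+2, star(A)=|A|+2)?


Syntax tree has 3 char leaf(s), 0 union(s), 0 star(s)
chars contribute 3×2 = 6; each union adds +2; each star adds +2
Total: 6 + 0 + 0 = 6 states


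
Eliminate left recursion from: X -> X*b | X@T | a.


Left-recursive alternatives: X*b, X@T; non-recursive: a
Introduce X': X -> aX', X' -> *bX' | @TX' | ε


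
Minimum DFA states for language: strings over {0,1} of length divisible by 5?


Track length mod 5: states 0..4, accept at 0
Minimal DFA: 5 states


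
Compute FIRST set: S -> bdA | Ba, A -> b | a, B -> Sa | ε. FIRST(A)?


Per alternative of A: FIRST(b) = {b}; FIRST(a) = {a}
FIRST(A) = {a, b}


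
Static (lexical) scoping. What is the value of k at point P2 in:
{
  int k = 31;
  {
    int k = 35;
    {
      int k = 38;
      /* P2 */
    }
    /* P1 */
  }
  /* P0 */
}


k declared in the same block as P2
k = 38


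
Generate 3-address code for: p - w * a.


Break into single-operator statements:
t1 = w * a
t2 = p - t1


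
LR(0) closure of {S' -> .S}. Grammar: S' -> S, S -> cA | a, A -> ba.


Start: S' -> .S
For each item with dot before a nonterminal B, add B -> .γ for every B-production
Closure: [S' -> .S, S -> .cA, S -> .a]


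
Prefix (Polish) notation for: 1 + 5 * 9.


'*' binds tighter: tree is (+ 1 (* 5 9))
Prefix: + 1 * 5 9


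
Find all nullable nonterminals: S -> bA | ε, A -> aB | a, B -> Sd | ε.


A nonterminal is nullable iff some alternative derives ε (directly, or every symbol in it is nullable)
Nullable: {B, S}


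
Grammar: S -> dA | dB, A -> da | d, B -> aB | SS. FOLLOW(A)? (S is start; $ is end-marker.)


$ ∈ FOLLOW(S). For each A -> αBβ: add FIRST(β)\{ε} to FOLLOW(B); if β nullable, add FOLLOW(A).
FOLLOW(A) = {$, d}


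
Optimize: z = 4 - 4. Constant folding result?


4 - 4 = 0 at compile time
Optimized: z = 0


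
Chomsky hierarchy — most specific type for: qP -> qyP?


LHS has context (more than one symbol) and |LHS| ≤ |RHS|
Classification: Type 1 (Context-Sensitive)


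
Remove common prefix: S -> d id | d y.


Common prefix: 'd'
Factored: S -> d S', S' -> id | y


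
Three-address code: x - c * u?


Break into single-operator statements:
t1 = c * u
t2 = x - t1


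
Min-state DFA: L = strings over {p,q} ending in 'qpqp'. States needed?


Track the longest suffix of input matching a prefix of 'qpqp': 5 classes (prefixes of length 0..4)
Minimal DFA: 5 states


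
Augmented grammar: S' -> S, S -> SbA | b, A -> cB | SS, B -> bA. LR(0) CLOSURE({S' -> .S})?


Start: S' -> .S
For each item with dot before a nonterminal B, add B -> .γ for every B-production
Closure: [S' -> .S, S -> .SbA, S -> .b]


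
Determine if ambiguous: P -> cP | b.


right-linear, alternatives start with distinct terminals 'c' vs 'b': unique leftmost derivation
Unambiguous


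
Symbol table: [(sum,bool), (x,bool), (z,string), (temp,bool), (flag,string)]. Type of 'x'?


Lookup 'x' → type bool


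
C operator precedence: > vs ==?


'>' is relational (level 7); '==' is equality (level 6)
Higher level binds tighter
'>' has higher precedence than '=='


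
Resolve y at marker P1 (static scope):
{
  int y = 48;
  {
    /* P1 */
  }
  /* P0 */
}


P1's block does not declare y; resolves to the enclosing declaration at depth 0
y = 48


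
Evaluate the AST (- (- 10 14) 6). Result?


Evaluate inner: (- 10 14) = -4
Evaluate root: (- -4 6) = -10
Result: -10


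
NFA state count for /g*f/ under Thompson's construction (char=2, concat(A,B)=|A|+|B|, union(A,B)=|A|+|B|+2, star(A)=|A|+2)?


Syntax tree has 2 char leaf(s), 0 union(s), 1 star(s)
chars contribute 2×2 = 4; each union adds +2; each star adds +2
Total: 4 + 0 + 2 = 6 states


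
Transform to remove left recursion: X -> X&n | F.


Left-recursive alternatives: X&n; non-recursive: F
Introduce X': X -> FX', X' -> &nX' | ε


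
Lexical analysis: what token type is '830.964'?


Pattern: digits with a decimal point
Type: FLOAT_LITERAL


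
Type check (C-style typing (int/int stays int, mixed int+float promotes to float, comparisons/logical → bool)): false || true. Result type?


Operand types: bool || bool
Rule: logical operators take bool operands and yield bool
Result type: bool


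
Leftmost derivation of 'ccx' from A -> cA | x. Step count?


Derivation: A => cA => ccA => ccx
Steps: 3


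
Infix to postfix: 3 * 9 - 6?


Left to right (same or higher precedence on left)
Postfix: 3 9 * 6 -


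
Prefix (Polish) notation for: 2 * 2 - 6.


left-to-right (same/higher precedence on left): tree is (- (* 2 2) 6)
Prefix: - * 2 2 6


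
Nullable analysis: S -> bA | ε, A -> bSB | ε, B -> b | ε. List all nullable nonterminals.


A nonterminal is nullable iff some alternative derives ε (directly, or every symbol in it is nullable)
Nullable: {A, B, S}


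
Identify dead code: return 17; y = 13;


statement follows a return and is unreachable
Dead: 'y = 13'


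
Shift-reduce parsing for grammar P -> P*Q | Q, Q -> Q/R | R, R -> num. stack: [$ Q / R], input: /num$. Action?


handle 'Q/R' on top
Action: reduce (Q -> Q/R)


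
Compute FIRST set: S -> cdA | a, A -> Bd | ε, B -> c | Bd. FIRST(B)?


Per alternative of B: FIRST(c) = {c}; FIRST(Bd) = {c}
FIRST(B) = {c}


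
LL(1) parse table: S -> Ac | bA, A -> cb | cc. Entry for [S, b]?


For [S, b]: 'b' ∈ FIRST(bA)
Entry: S -> bA


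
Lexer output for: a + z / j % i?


Scan left to right, longest-match per lexeme
Tokens: ID(a), OP(+), ID(z), OP(/), ID(j), OP(%), ID(i)


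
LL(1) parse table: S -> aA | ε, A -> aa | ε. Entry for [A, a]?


For [A, a]: 'a' ∈ FIRST(aa)
Entry: A -> aa


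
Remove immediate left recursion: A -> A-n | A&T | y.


Left-recursive alternatives: A-n, A&T; non-recursive: y
Introduce A': A -> yA', A' -> -nA' | &TA' | ε


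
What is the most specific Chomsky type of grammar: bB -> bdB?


LHS has context (more than one symbol) and |LHS| ≤ |RHS|
Classification: Type 1 (Context-Sensitive)


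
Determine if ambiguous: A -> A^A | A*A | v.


'v^v*v' has two parse trees (no precedence encoded between ^ and *)
Ambiguous


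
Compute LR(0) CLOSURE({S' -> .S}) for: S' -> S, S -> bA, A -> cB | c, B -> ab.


Start: S' -> .S
For each item with dot before a nonterminal B, add B -> .γ for every B-production
Closure: [S' -> .S, S -> .bA]


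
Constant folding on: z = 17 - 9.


17 - 9 = 8 at compile time
Optimized: z = 8


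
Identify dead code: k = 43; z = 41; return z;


k is assigned but never read
Dead: 'k = 43'


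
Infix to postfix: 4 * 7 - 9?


Left to right (same or higher precedence on left)
Postfix: 4 7 * 9 -


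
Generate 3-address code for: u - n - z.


Break into single-operator statements:
t1 = u - n
t2 = t1 - z


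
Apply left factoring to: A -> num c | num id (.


Common prefix: 'num'
Factored: A -> num A', A' -> c | id (


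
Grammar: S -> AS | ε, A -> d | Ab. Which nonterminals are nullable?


A nonterminal is nullable iff some alternative derives ε (directly, or every symbol in it is nullable)
Nullable: {S}


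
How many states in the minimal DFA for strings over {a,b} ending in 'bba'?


Track the longest suffix of input matching a prefix of 'bba': 4 classes (prefixes of length 0..3)
Minimal DFA: 4 states


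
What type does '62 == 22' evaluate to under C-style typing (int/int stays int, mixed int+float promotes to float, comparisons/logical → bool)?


Operand types: int == int
Rule: comparison yields bool
Result type: bool


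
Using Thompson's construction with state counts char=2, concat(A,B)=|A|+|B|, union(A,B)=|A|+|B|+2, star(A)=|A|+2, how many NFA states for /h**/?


Syntax tree has 1 char leaf(s), 0 union(s), 2 star(s)
chars contribute 1×2 = 2; each union adds +2; each star adds +2
Total: 2 + 0 + 4 = 6 states


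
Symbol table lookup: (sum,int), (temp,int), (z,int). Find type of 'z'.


Lookup 'z' → type int


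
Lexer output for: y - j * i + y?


Scan left to right, longest-match per lexeme
Tokens: ID(y), OP(-), ID(j), OP(*), ID(i), OP(+), ID(y)


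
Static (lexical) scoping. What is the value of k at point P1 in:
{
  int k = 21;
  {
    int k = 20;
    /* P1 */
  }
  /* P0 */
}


k declared in the same block as P1
k = 20


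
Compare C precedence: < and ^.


'<' is relational (level 7); '^' is bitwise XOR (level 4)
Higher level binds tighter
'<' has higher precedence than '^'


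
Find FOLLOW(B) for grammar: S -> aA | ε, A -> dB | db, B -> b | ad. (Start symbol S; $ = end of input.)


$ ∈ FOLLOW(S). For each A -> αBβ: add FIRST(β)\{ε} to FOLLOW(B); if β nullable, add FOLLOW(A).
FOLLOW(B) = {$}


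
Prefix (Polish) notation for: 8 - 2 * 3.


'*' binds tighter: tree is (- 8 (* 2 3))
Prefix: - 8 * 2 3


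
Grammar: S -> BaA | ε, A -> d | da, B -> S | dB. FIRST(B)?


Per alternative of B: FIRST(S) = {a, d, ε}; FIRST(dB) = {d}
FIRST(B) = {a, d, ε}


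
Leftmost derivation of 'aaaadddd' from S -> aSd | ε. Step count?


Derivation: S => aSd => aaSdd => aaaSddd => aaaaSdddd => aaaadddd
Steps: 5


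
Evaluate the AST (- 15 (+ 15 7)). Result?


Evaluate inner: (+ 15 7) = 22
Evaluate root: (- 15 22) = -7
Result: -7


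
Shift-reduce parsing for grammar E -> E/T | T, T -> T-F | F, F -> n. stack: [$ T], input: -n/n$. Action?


shift '-' to continue T -> T-F
Action: shift


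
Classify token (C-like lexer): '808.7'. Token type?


Pattern: digits with a decimal point
Type: FLOAT_LITERAL


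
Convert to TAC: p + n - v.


Break into single-operator statements:
t1 = p + n
t2 = t1 - v


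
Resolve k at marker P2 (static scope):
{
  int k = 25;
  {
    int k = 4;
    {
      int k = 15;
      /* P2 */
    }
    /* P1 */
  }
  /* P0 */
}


k declared in the same block as P2
k = 15


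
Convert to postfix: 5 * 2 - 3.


Left to right (same or higher precedence on left)
Postfix: 5 2 * 3 -


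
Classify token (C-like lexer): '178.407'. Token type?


Pattern: digits with a decimal point
Type: FLOAT_LITERAL


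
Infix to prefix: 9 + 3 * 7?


'*' binds tighter: tree is (+ 9 (* 3 7))
Prefix: + 9 * 3 7


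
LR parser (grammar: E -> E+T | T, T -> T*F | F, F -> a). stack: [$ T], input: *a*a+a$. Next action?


shift '*' to continue T -> T*F
Action: shift


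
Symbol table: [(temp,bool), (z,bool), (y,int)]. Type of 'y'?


Lookup 'y' → type int


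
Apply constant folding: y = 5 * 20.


5 * 20 = 100 at compile time
Optimized: y = 100


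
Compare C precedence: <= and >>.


'>>' is shift (level 8); '<=' is relational (level 7)
Higher level binds tighter
'>>' has higher precedence than '<='


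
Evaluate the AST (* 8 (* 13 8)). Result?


Evaluate inner: (* 13 8) = 104
Evaluate root: (* 8 104) = 832
Result: 832


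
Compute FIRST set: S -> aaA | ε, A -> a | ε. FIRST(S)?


Per alternative of S: FIRST(aaA) = {a}; FIRST(ε) = {ε}
FIRST(S) = {a, ε}


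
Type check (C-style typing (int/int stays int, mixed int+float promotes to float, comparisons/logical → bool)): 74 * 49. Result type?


Operand types: int * int
Rule: mixed int/float promotes to float; int/int stays int
Result type: int


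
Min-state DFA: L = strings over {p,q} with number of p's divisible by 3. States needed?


Track (count of p) mod 3: states 0..2, accept at 0
Minimal DFA: 3 states


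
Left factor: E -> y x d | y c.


Common prefix: 'y'
Factored: E -> y E', E' -> x d | c


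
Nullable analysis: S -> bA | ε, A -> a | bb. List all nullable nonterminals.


A nonterminal is nullable iff some alternative derives ε (directly, or every symbol in it is nullable)
Nullable: {S}


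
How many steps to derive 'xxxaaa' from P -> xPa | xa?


Derivation: P => xPa => xxPaa => xxxaaa
Steps: 3


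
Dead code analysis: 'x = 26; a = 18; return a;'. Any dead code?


x is assigned but never read
Dead: 'x = 26'


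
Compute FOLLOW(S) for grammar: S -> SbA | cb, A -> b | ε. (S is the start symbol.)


$ ∈ FOLLOW(S). For each A -> αBβ: add FIRST(β)\{ε} to FOLLOW(B); if β nullable, add FOLLOW(A).
FOLLOW(S) = {$, b}


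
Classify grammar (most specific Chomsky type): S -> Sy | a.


Left-linear: every RHS is a terminal or one nonterminal followed by a terminal
Classification: Type 3 (Regular)


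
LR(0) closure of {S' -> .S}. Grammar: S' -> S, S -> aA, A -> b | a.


Start: S' -> .S
For each item with dot before a nonterminal B, add B -> .γ for every B-production
Closure: [S' -> .S, S -> .aA]


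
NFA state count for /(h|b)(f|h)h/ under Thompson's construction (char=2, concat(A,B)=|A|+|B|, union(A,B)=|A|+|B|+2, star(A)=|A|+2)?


Syntax tree has 5 char leaf(s), 2 union(s), 0 star(s)
chars contribute 5×2 = 10; each union adds +2; each star adds +2
Total: 10 + 4 + 0 = 14 states


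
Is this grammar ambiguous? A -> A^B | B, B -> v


precedence layered via separate nonterminal B: deterministic
Unambiguous


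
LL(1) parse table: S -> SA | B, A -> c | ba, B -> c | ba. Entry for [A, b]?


For [A, b]: 'b' ∈ FIRST(ba)
Entry: A -> ba


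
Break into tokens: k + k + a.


Scan left to right, longest-match per lexeme
Tokens: ID(k), OP(+), ID(k), OP(+), ID(a)


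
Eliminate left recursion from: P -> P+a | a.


Left-recursive alternatives: P+a; non-recursive: a
Introduce P': P -> aP', P' -> +aP' | ε


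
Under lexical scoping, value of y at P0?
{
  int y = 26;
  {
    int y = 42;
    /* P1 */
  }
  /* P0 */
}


y declared in the same block as P0
y = 26


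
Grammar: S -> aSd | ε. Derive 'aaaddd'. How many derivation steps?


Derivation: S => aSd => aaSdd => aaaSddd => aaaddd
Steps: 4


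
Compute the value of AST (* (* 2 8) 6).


Evaluate inner: (* 2 8) = 16
Evaluate root: (* 16 6) = 96
Result: 96


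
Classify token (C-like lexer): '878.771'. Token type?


Pattern: digits with a decimal point
Type: FLOAT_LITERAL


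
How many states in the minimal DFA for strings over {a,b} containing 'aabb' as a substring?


KMP-style automaton: 4 progress states + 1 absorbing accept = 5
Minimal DFA: 5 states


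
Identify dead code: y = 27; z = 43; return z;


y is assigned but never read
Dead: 'y = 27'


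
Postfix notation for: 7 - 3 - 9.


Left to right (same or higher precedence on left)
Postfix: 7 3 - 9 -


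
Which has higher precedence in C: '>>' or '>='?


'>>' is shift (level 8); '>=' is relational (level 7)
Higher level binds tighter
'>>' has higher precedence than '>='


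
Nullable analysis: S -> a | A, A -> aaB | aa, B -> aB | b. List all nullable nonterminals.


A nonterminal is nullable iff some alternative derives ε (directly, or every symbol in it is nullable)
Nullable: {}


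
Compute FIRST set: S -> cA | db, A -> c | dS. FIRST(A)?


Per alternative of A: FIRST(c) = {c}; FIRST(dS) = {d}
FIRST(A) = {c, d}


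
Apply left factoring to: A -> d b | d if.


Common prefix: 'd'
Factored: A -> d A', A' -> b | if


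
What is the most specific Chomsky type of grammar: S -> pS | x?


Right-linear: every RHS is a terminal or a terminal followed by one nonterminal
Classification: Type 3 (Regular)


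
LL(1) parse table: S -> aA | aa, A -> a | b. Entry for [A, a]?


For [A, a]: 'a' ∈ FIRST(a)
Entry: A -> a


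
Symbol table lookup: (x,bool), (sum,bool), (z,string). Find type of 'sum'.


Lookup 'sum' → type bool


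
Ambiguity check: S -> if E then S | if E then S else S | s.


dangling else: 'if E then if E then s else s' parses two ways
Ambiguous


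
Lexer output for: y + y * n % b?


Scan left to right, longest-match per lexeme
Tokens: ID(y), OP(+), ID(y), OP(*), ID(n), OP(%), ID(b)


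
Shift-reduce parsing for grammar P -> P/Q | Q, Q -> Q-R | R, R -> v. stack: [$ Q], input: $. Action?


lookahead ∉ {-} so Q won't extend; reduce P -> Q
Action: reduce (P -> Q)


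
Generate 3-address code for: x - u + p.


Break into single-operator statements:
t1 = x - u
t2 = t1 + p


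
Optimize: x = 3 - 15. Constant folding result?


3 - 15 = -12 at compile time
Optimized: x = -12


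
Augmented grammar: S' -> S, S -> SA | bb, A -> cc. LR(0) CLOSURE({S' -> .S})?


Start: S' -> .S
For each item with dot before a nonterminal B, add B -> .γ for every B-production
Closure: [S' -> .S, S -> .SA, S -> .bb]


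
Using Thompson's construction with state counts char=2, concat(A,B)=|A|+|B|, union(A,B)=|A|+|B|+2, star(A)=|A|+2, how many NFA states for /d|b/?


Syntax tree has 2 char leaf(s), 1 union(s), 0 star(s)
chars contribute 2×2 = 4; each union adds +2; each star adds +2
Total: 4 + 2 + 0 = 6 states


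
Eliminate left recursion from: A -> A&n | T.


Left-recursive alternatives: A&n; non-recursive: T
Introduce A': A -> TA', A' -> &nA' | ε


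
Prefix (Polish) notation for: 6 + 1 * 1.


'*' binds tighter: tree is (+ 6 (* 1 1))
Prefix: + 6 * 1 1


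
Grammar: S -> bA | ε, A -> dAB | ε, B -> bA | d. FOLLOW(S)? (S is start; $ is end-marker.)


$ ∈ FOLLOW(S). For each A -> αBβ: add FIRST(β)\{ε} to FOLLOW(B); if β nullable, add FOLLOW(A).
FOLLOW(S) = {$}


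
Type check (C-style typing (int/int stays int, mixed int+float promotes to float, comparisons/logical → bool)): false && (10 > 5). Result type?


Operand types: bool && bool
Rule: logical operators take bool operands and yield bool
Result type: bool


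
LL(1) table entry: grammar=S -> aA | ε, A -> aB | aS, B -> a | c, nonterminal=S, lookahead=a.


For [S, a]: 'a' ∈ FIRST(aA)
Entry: S -> aA


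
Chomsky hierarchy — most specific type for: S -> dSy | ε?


Single nonterminal LHS, but d^n y^n is not regular
Classification: Type 2 (Context-Free)


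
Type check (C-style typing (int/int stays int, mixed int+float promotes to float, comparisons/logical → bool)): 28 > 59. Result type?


Operand types: int > int
Rule: comparison yields bool
Result type: bool


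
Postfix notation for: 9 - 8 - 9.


Left to right (same or higher precedence on left)
Postfix: 9 8 - 9 -


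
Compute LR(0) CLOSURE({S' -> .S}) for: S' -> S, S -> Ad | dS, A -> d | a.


Start: S' -> .S
For each item with dot before a nonterminal B, add B -> .γ for every B-production
Closure: [S' -> .S, S -> .Ad, S -> .dS, A -> .d, A -> .a]


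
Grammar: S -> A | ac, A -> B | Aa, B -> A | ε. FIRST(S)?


Per alternative of S: FIRST(A) = {a, ε}; FIRST(ac) = {a}
FIRST(S) = {a, ε}


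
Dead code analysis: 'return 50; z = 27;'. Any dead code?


statement follows a return and is unreachable
Dead: 'z = 27'


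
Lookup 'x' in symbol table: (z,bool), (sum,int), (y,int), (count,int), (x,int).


Lookup 'x' → type int


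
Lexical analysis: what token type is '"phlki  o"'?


Pattern: double-quoted sequence
Type: STRING_LITERAL


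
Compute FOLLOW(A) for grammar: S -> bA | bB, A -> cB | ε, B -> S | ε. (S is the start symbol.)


$ ∈ FOLLOW(S). For each A -> αBβ: add FIRST(β)\{ε} to FOLLOW(B); if β nullable, add FOLLOW(A).
FOLLOW(A) = {$}


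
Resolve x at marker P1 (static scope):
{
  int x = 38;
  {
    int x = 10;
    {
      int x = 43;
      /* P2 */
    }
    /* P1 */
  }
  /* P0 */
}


x declared in the same block as P1
x = 10


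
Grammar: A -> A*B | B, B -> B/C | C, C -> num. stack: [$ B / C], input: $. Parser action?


handle 'B/C' on top
Action: reduce (B -> B/C)


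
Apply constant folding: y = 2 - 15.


2 - 15 = -13 at compile time
Optimized: y = -13


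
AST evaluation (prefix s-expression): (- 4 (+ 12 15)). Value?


Evaluate inner: (+ 12 15) = 27
Evaluate root: (- 4 27) = -23
Result: -23


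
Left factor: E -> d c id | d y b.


Common prefix: 'd'
Factored: E -> d E', E' -> c id | y b


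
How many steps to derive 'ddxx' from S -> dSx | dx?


Derivation: S => dSx => ddxx
Steps: 2


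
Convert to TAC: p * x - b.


Break into single-operator statements:
t1 = p * x
t2 = t1 - b


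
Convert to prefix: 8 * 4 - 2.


left-to-right (same/higher precedence on left): tree is (- (* 8 4) 2)
Prefix: - * 8 4 2


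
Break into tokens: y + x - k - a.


Scan left to right, longest-match per lexeme
Tokens: ID(y), OP(+), ID(x), OP(-), ID(k), OP(-), ID(a)


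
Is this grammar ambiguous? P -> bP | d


right-linear, alternatives start with distinct terminals 'b' vs 'd': unique leftmost derivation
Unambiguous


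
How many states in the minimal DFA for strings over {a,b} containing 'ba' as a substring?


KMP-style automaton: 2 progress states + 1 absorbing accept = 3
Minimal DFA: 3 states


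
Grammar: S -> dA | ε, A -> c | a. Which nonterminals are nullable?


A nonterminal is nullable iff some alternative derives ε (directly, or every symbol in it is nullable)
Nullable: {S}


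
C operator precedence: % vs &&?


'%' is multiplicative (level 10); '&&' is logical AND (level 2)
Higher level binds tighter
'%' has higher precedence than '&&'


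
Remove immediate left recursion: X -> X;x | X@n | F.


Left-recursive alternatives: X;x, X@n; non-recursive: F
Introduce X': X -> FX', X' -> ;xX' | @nX' | ε


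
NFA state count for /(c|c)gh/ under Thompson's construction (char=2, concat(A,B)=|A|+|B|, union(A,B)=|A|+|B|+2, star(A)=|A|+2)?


Syntax tree has 4 char leaf(s), 1 union(s), 0 star(s)
chars contribute 4×2 = 8; each union adds +2; each star adds +2
Total: 8 + 2 + 0 = 10 states


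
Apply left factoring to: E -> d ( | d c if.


Common prefix: 'd'
Factored: E -> d E', E' -> ( | c if


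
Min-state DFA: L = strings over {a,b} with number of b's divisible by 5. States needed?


Track (count of b) mod 5: states 0..4, accept at 0
Minimal DFA: 5 states


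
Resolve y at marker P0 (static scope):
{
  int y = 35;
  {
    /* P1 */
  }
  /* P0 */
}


y declared in the same block as P0
y = 35


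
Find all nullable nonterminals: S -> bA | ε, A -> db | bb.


A nonterminal is nullable iff some alternative derives ε (directly, or every symbol in it is nullable)
Nullable: {S}


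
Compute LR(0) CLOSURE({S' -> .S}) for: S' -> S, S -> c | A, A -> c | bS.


Start: S' -> .S
For each item with dot before a nonterminal B, add B -> .γ for every B-production
Closure: [S' -> .S, S -> .c, S -> .A, A -> .c, A -> .bS]


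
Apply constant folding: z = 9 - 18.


9 - 18 = -9 at compile time
Optimized: z = -9


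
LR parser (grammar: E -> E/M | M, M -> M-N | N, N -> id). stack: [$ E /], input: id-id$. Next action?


no handle ('E/' is not any RHS); shift 'id'
Action: shift


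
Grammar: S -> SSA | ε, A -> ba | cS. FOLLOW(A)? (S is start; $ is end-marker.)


$ ∈ FOLLOW(S). For each A -> αBβ: add FIRST(β)\{ε} to FOLLOW(B); if β nullable, add FOLLOW(A).
FOLLOW(A) = {$, b, c}


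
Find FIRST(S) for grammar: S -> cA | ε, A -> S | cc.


Per alternative of S: FIRST(cA) = {c}; FIRST(ε) = {ε}
FIRST(S) = {c, ε}


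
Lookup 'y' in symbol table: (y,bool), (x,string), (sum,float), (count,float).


Lookup 'y' → type bool


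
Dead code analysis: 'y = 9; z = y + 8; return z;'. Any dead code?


y is read by z's definition; z is returned
No dead code


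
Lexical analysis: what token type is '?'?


Pattern: operator symbol
Type: OPERATOR


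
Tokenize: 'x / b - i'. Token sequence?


Scan left to right, longest-match per lexeme
Tokens: ID(x), OP(/), ID(b), OP(-), ID(i)


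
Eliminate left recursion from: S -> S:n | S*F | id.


Left-recursive alternatives: S:n, S*F; non-recursive: id
Introduce S': S -> idS', S' -> :nS' | *FS' | ε


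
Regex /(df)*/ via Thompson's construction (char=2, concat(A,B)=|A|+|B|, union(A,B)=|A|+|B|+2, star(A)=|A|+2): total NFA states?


Syntax tree has 2 char leaf(s), 0 union(s), 1 star(s)
chars contribute 2×2 = 4; each union adds +2; each star adds +2
Total: 4 + 0 + 2 = 6 states
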